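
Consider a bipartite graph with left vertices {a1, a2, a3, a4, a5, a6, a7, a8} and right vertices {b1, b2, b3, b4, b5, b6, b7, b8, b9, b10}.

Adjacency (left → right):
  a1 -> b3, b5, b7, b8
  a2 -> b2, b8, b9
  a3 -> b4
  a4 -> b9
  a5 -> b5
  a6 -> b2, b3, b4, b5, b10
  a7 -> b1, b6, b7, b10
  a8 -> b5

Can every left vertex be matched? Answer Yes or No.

No

The set {a5, a8} has only 1 neighbour ({b5}), so by Hall's theorem at most 7 of the 8 left vertices can be matched.
Hence no matching covers every left vertex.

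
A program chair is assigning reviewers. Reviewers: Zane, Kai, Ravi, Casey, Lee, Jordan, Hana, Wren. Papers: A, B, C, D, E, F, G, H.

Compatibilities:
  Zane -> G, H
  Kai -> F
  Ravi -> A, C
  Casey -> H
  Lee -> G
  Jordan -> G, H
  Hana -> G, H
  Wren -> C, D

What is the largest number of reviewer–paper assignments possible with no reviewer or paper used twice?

5

For example, pair Zane–G, Kai–F, Ravi–A, Casey–H, Wren–C.
The set {Zane, Casey, Lee, Jordan, Hana} has only 2 neighbours ({G, H}), so by Hall's theorem at most 5 of the 8 reviewers can be matched.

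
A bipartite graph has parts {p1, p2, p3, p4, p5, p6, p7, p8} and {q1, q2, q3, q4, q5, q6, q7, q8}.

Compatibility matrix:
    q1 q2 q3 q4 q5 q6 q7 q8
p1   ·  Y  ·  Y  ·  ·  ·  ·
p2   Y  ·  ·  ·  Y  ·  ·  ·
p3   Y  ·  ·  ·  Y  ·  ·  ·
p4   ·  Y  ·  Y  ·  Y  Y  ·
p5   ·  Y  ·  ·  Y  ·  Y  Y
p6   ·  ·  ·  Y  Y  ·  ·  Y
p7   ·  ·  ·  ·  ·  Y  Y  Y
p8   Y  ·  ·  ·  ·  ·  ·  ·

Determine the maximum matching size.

For example, pair p1-q2, p2-q1, p3-q5, p4-q6, p5-q7, p6-q4, p7-q8.
The set {p2, p3, p8} has only 2 neighbours ({q1, q5}), so by Hall's theorem at most 7 of the 8 left vertices can be matched.

7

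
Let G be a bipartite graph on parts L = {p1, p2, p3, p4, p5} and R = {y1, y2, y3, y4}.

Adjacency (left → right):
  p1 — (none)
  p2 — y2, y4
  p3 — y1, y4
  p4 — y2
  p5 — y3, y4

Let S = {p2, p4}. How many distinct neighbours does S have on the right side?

2

The union of neighbours of {p2, p4} is {y2, y4}, which has 2 elements.
Since |N(S)| = 2 ≥ |S| = 2, Hall's condition holds for this subset.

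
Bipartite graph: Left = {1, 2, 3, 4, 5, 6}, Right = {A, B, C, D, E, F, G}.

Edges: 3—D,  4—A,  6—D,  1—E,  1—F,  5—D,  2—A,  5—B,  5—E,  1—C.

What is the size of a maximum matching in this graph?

4

One maximum matching: 1-E, 2-A, 3-D, 5-B.
The set {2, 3, 4, 6} has only 2 neighbours ({A, D}), so by Hall's theorem at most 4 of the 6 left vertices can be matched.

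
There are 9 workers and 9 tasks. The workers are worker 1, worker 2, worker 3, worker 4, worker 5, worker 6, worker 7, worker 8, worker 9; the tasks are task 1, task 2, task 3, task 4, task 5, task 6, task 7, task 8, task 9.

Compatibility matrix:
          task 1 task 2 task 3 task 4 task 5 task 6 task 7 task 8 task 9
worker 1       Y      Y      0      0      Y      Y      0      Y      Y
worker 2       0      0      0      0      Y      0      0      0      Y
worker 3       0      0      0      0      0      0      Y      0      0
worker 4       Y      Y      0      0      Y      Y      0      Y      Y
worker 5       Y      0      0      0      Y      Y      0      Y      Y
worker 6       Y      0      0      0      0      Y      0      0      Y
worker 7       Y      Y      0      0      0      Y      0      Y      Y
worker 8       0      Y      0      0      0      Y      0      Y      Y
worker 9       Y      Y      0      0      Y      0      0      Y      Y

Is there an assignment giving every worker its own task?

No

The set {worker 1, worker 2, worker 4, worker 5, worker 6, worker 7, worker 8, worker 9} has only 6 neighbours ({task 1, task 2, task 5, task 6, task 8, task 9}), so by Hall's theorem at most 7 of the 9 workers can be matched.
Hence no matching covers every worker.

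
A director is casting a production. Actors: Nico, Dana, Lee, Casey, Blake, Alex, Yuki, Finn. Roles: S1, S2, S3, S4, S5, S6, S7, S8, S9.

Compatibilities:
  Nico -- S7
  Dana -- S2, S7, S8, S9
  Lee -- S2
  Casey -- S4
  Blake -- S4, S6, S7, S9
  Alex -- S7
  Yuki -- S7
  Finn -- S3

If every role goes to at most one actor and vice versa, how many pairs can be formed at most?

6

One maximum matching: Nico–S7, Dana–S8, Lee–S2, Casey–S4, Blake–S6, Finn–S3.
The set {Nico, Alex, Yuki} has only 1 neighbour ({S7}), so by Hall's theorem at most 6 of the 8 actors can be matched.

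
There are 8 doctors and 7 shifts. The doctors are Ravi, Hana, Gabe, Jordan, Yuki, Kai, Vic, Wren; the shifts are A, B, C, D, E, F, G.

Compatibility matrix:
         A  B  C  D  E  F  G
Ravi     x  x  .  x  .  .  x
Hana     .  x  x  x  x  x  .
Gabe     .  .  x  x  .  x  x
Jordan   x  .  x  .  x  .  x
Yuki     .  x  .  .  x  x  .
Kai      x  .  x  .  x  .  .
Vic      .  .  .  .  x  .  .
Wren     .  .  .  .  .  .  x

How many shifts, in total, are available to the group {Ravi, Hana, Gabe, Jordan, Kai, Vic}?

7

The union of neighbours of {Ravi, Hana, Gabe, Jordan, Kai, Vic} is {A, B, C, D, E, F, G}, which has 7 elements.
Since |N(S)| = 7 ≥ |S| = 6, Hall's condition holds for this subset.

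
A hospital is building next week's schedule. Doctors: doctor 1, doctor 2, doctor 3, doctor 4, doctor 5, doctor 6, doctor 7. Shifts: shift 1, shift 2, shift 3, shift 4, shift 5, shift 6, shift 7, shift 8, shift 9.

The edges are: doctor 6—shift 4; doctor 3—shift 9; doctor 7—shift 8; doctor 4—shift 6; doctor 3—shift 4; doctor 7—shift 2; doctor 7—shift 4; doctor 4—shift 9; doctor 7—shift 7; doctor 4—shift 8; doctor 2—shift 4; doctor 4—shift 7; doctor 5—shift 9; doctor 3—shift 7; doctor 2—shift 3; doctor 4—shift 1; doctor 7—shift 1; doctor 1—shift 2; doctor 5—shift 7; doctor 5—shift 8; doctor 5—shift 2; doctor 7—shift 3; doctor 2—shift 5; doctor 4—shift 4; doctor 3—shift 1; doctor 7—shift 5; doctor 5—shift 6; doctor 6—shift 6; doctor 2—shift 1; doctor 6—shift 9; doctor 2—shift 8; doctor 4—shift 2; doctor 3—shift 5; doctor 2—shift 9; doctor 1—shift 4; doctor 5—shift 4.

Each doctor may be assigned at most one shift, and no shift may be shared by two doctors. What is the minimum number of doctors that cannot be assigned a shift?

0

A valid assignment of size 7: doctor 1-shift 2, doctor 2-shift 8, doctor 3-shift 1, doctor 4-shift 6, doctor 5-shift 7, doctor 6-shift 4, doctor 7-shift 5.
All 7 doctors are matched, so no larger matching exists.
That matches 7 of the 7, leaving 0 unmatched; no matching can do better.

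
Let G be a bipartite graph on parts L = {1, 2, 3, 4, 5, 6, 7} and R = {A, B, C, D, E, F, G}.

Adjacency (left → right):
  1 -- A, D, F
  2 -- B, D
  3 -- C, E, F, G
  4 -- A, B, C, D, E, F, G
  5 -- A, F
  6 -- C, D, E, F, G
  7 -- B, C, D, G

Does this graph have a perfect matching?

A valid assignment of size 7: 1-F, 2-D, 3-C, 4-G, 5-A, 6-E, 7-B.
Every left vertex is matched, so this is a perfect matching.

Yes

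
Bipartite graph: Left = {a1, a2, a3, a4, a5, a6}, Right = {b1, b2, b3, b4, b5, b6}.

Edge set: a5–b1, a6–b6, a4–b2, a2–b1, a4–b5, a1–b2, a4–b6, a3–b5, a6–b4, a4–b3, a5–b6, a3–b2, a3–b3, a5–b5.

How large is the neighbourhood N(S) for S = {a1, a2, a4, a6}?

6

The union of neighbours of {a1, a2, a4, a6} is {b1, b2, b3, b4, b5, b6}, which has 6 elements.
Since |N(S)| = 6 ≥ |S| = 4, Hall's condition holds for this subset.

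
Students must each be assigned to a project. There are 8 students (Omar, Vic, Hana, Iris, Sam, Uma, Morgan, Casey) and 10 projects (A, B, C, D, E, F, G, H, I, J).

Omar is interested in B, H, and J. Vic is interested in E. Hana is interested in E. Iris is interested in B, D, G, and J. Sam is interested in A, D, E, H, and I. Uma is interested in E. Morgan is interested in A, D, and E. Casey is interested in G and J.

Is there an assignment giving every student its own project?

No

The set {Vic, Hana, Uma} has only 1 neighbour ({E}), so by Hall's theorem at most 6 of the 8 students can be matched.
Hence no matching covers every student.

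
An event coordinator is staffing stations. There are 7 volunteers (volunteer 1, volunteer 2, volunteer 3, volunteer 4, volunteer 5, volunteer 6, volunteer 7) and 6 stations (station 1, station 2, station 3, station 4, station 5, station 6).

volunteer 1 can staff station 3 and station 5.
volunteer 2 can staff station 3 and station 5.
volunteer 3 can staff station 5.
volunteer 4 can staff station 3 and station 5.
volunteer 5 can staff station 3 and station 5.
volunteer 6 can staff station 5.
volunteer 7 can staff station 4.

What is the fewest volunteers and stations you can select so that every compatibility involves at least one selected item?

{volunteer 7, station 3, station 5} is a vertex cover of size 3: every edge has an endpoint in this set.
No smaller cover exists because volunteer 1–station 5, volunteer 2–station 3, volunteer 7–station 4 is a matching of size 3, and a cover must include an endpoint of each of these disjoint edges (König's theorem).

3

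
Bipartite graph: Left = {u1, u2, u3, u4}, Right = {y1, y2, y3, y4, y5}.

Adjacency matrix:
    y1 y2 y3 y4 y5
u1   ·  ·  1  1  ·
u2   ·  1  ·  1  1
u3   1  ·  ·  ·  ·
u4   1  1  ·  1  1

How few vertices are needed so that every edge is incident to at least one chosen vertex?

{u1, u2, u3, u4} is a vertex cover of size 4: every edge has an endpoint in this set.
No smaller cover exists because u1–y3, u2–y5, u3–y1, u4–y2 is a matching of size 4, and a cover must include an endpoint of each of these disjoint edges (König's theorem).

4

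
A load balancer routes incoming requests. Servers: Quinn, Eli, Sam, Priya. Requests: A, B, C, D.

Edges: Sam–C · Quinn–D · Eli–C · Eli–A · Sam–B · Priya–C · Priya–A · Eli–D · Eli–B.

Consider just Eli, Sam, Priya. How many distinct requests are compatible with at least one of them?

The union of neighbours of {Eli, Sam, Priya} is {A, B, C, D}, which has 4 elements.
Since |N(S)| = 4 ≥ |S| = 3, Hall's condition holds for this subset.

4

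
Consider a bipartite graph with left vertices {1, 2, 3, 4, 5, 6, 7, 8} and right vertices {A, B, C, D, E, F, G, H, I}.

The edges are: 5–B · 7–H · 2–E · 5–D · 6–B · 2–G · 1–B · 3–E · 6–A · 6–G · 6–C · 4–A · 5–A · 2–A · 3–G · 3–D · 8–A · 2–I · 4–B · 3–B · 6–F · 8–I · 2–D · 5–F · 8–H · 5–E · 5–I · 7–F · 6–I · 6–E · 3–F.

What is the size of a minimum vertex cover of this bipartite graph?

8

A maximum matching has 8 edges (e.g. 1–B, 2–D, 3–E, 4–A, 5–F, 6–G, 7–H, 8–I).
By König's theorem the minimum vertex cover has the same size. One such cover is {1, 2, 3, 4, 5, 6, 7, 8}.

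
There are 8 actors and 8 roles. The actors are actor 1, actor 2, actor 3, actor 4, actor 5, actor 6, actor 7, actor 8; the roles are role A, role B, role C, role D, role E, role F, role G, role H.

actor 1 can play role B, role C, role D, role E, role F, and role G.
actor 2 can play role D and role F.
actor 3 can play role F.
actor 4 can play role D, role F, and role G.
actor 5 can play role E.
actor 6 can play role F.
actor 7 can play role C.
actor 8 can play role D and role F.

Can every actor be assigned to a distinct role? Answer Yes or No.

No

The set {actor 2, actor 3, actor 6, actor 8} has only 2 neighbours ({role D, role F}), so by Hall's theorem at most 6 of the 8 actors can be matched.
Hence no matching covers every actor.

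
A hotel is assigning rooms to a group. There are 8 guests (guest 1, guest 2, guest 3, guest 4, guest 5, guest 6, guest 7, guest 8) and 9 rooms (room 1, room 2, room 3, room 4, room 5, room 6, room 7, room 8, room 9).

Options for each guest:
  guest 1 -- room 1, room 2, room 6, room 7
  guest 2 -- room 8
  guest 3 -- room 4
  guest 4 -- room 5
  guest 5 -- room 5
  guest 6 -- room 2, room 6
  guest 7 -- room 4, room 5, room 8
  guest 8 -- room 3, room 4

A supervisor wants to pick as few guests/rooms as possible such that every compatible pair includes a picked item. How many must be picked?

6

A maximum matching has 6 edges (e.g. guest 1–room 7, guest 2–room 8, guest 3–room 4, guest 4–room 5, guest 6–room 6, guest 8–room 3).
By König's theorem the minimum vertex cover has the same size. One such cover is {guest 1, guest 6, guest 8, room 4, room 5, room 8}.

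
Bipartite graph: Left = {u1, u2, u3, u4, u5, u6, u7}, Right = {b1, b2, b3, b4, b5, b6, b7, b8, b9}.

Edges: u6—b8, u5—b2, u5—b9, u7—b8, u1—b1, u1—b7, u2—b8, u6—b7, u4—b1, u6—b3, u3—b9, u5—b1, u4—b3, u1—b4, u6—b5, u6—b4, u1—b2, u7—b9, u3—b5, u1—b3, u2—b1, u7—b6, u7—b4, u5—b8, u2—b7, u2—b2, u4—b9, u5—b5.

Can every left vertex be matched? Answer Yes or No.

One maximum matching: u1-b4, u2-b7, u3-b9, u4-b3, u5-b1, u6-b5, u7-b8.
Every left vertex is matched, so this matching saturates all of them.

Yes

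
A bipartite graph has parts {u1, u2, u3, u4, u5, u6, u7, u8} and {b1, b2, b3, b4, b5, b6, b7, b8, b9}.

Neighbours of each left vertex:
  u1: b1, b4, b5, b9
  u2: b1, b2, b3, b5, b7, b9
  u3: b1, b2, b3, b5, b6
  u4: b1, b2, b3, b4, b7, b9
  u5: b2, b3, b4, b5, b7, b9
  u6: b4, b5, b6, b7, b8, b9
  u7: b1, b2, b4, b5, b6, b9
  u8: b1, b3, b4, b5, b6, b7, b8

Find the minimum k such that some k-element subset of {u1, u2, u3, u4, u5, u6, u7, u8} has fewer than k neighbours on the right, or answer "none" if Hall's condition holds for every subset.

A matching saturating every left vertex exists, for instance u1→b9, u2→b1, u3→b2, u4→b4, u5→b3, u6→b6, u7→b5, u8→b7.
By Hall's marriage theorem, this means |N(S)| ≥ |S| for every subset S, so no violating subset exists.

none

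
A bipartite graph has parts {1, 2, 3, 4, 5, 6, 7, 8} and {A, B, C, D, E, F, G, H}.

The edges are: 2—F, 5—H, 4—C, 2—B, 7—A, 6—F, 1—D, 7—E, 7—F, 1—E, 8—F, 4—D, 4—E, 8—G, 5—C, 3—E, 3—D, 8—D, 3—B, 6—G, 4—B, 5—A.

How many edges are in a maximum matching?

One maximum matching: 1→D, 2→B, 3→E, 4→C, 5→H, 6→G, 7→A, 8→F.
All 8 left vertices are matched, so no larger matching exists.

8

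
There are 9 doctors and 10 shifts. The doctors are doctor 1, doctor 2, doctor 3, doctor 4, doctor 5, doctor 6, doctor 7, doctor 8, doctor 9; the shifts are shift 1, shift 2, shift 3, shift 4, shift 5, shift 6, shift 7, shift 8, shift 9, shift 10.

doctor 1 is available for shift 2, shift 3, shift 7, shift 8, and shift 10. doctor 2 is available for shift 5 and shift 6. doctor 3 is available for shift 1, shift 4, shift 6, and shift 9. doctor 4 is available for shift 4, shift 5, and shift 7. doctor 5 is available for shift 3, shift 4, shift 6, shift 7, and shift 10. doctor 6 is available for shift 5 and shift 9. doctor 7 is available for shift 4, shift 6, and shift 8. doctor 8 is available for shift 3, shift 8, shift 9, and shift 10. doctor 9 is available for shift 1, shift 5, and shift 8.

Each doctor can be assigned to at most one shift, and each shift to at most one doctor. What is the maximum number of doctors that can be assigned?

9

One maximum matching: doctor 1-shift 8, doctor 2-shift 6, doctor 3-shift 1, doctor 4-shift 7, doctor 5-shift 10, doctor 6-shift 9, doctor 7-shift 4, doctor 8-shift 3, doctor 9-shift 5.
All 9 doctors are matched, so no larger matching exists.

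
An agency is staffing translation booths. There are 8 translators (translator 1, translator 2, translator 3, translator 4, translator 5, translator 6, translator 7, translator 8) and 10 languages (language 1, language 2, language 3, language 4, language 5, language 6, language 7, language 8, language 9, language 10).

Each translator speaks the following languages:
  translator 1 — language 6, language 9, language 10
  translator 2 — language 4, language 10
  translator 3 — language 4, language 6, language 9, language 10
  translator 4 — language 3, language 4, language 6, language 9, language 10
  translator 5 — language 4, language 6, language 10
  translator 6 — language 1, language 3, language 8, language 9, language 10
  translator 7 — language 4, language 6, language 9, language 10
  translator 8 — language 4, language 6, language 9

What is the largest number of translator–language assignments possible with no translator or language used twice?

A valid assignment of size 6: translator 1–language 6, translator 2–language 4, translator 3–language 9, translator 4–language 3, translator 5–language 10, translator 6–language 8.
The set {translator 1, translator 2, translator 3, translator 5, translator 7, translator 8} has only 4 neighbours ({language 10, language 4, language 6, language 9}), so by Hall's theorem at most 6 of the 8 translators can be matched.

6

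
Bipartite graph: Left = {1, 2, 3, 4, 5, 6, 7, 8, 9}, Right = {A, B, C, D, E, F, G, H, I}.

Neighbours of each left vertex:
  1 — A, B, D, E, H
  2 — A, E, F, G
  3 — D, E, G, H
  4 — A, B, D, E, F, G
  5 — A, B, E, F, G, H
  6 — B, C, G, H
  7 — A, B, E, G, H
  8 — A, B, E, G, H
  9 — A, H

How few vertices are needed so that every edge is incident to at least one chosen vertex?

{6, A, B, D, E, F, G, H} is a vertex cover of size 8: every edge has an endpoint in this set.
No smaller cover exists because 1–H, 2–F, 3–D, 4–B, 5–E, 6–C, 7–A, 8–G is a matching of size 8, and a cover must include an endpoint of each of these disjoint edges (König's theorem).

8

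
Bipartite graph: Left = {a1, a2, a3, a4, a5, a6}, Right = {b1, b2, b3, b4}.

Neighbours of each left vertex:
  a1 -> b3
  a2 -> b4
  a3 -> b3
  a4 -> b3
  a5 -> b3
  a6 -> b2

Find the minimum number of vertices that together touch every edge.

A maximum matching has 3 edges (e.g. a1–b3, a2–b4, a6–b2).
By König's theorem the minimum vertex cover has the same size. One such cover is {a2, a6, b3}.

3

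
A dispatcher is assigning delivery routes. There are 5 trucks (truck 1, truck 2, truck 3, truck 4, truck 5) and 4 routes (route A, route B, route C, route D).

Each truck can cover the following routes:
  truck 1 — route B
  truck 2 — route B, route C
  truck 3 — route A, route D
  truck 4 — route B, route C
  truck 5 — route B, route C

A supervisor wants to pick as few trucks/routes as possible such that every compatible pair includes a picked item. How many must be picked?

The 3 edges truck 1–route B, truck 2–route C, truck 3–route D form a matching, so any vertex cover needs at least 3 vertices (one per matched edge).
Conversely {truck 3, route B, route C} meets every edge and has exactly 3 vertices, so 3 is optimal.

3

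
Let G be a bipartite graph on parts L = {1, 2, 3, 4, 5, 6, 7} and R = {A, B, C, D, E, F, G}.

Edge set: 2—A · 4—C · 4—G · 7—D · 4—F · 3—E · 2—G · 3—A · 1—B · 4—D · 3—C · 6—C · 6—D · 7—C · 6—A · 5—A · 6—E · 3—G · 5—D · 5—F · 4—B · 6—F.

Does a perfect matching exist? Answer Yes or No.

One maximum matching: 1-B, 2-G, 3-E, 4-F, 5-D, 6-A, 7-C.
Every left vertex is matched, so this is a perfect matching.

Yes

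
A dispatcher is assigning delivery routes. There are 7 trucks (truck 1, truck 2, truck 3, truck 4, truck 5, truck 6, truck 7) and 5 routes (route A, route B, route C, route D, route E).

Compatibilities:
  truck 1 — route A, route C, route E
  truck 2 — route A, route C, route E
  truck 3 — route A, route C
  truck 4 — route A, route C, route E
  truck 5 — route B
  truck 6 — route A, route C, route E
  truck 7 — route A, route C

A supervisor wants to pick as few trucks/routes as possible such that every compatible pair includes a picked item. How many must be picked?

4

{truck 5, route A, route C, route E} is a vertex cover of size 4: every edge has an endpoint in this set.
No smaller cover exists because truck 1–route E, truck 2–route A, truck 3–route C, truck 5–route B is a matching of size 4, and a cover must include an endpoint of each of these disjoint edges (König's theorem).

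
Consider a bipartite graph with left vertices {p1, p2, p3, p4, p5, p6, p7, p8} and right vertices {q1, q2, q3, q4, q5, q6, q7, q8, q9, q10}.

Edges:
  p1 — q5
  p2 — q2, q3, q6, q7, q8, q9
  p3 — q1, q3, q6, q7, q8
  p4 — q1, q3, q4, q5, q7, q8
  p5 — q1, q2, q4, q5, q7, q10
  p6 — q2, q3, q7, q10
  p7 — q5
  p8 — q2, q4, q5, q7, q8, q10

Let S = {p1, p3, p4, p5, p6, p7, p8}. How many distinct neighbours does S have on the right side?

The union of neighbours of {p1, p3, p4, p5, p6, p7, p8} is {q1, q2, q3, q4, q5, q6, q7, q8, q10}, which has 9 elements.
Since |N(S)| = 9 ≥ |S| = 7, Hall's condition holds for this subset.

9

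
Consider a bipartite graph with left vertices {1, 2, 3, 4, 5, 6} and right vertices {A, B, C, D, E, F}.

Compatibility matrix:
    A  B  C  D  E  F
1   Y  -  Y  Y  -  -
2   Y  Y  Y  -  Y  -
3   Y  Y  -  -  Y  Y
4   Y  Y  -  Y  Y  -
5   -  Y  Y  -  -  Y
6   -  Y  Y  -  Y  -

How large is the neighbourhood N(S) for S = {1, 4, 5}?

The union of neighbours of {1, 4, 5} is {A, B, C, D, E, F}, which has 6 elements.
Since |N(S)| = 6 ≥ |S| = 3, Hall's condition holds for this subset.

6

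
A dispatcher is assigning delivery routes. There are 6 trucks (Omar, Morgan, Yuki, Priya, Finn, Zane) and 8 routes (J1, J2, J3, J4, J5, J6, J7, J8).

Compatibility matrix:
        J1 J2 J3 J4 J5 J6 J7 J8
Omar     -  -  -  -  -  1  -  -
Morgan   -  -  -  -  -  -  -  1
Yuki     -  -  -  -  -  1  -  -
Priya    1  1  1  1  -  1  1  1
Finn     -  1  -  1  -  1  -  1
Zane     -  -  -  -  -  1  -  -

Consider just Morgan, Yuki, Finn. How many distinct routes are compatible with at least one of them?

The union of neighbours of {Morgan, Yuki, Finn} is {J2, J4, J6, J8}, which has 4 elements.
Since |N(S)| = 4 ≥ |S| = 3, Hall's condition holds for this subset.

4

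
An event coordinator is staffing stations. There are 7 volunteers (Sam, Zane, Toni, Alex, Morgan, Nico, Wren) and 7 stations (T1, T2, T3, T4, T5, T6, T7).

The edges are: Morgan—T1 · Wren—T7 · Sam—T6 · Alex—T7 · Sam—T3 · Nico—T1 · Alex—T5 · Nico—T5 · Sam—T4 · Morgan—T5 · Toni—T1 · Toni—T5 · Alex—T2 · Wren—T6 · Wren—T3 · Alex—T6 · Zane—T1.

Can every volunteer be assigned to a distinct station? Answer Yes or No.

No

The set {Zane, Toni, Morgan, Nico} has only 2 neighbours ({T1, T5}), so by Hall's theorem at most 5 of the 7 volunteers can be matched.
Hence no matching covers every volunteer.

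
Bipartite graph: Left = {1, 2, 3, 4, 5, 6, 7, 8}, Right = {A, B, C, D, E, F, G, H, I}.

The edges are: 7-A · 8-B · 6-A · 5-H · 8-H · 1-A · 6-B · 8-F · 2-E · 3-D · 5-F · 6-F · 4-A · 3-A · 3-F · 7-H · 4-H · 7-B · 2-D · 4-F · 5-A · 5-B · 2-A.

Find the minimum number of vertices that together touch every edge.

A maximum matching has 6 edges (e.g. 1–A, 2–E, 3–D, 4–H, 5–F, 6–B).
By König's theorem the minimum vertex cover has the same size. One such cover is {2, 3, A, B, F, H}.

6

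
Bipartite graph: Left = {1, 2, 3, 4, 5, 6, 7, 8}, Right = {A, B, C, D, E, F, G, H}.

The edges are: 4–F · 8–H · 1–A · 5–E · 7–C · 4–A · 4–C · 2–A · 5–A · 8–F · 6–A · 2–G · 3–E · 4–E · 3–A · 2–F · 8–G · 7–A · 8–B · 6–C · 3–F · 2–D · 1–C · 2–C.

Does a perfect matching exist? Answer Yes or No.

No

The set {1, 3, 4, 5, 6, 7} has only 4 neighbours ({A, C, E, F}), so by Hall's theorem at most 6 of the 8 left vertices can be matched.
Hence no matching covers every left vertex.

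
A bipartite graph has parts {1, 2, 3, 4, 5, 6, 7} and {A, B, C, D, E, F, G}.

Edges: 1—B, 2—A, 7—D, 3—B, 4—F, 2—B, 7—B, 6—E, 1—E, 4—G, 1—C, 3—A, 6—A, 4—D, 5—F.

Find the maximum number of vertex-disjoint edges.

A valid assignment of size 7: 1→C, 2→A, 3→B, 4→G, 5→F, 6→E, 7→D.
All 7 left vertices are matched, so no larger matching exists.

7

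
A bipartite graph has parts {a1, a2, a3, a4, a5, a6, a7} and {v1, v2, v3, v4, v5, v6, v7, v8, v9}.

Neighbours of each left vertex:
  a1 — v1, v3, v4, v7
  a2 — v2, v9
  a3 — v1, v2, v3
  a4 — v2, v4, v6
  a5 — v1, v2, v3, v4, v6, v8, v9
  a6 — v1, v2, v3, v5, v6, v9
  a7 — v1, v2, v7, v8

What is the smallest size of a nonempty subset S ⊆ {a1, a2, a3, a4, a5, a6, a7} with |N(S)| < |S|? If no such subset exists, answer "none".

A matching saturating every left vertex exists, for instance a1→v7, a2→v9, a3→v1, a4→v4, a5→v3, a6→v6, a7→v2.
By Hall's marriage theorem, this means |N(S)| ≥ |S| for every subset S, so no violating subset exists.

none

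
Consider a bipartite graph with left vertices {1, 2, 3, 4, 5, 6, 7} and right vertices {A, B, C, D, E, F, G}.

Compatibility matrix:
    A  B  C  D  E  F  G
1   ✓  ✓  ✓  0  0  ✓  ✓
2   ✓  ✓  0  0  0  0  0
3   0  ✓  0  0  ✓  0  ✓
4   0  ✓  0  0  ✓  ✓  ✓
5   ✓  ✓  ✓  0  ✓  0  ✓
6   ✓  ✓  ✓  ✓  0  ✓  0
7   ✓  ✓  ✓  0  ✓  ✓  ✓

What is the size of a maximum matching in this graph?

One maximum matching: 1→A, 2→B, 3→E, 4→F, 5→C, 6→D, 7→G.
This saturates every left vertex, so 7 is the maximum.

7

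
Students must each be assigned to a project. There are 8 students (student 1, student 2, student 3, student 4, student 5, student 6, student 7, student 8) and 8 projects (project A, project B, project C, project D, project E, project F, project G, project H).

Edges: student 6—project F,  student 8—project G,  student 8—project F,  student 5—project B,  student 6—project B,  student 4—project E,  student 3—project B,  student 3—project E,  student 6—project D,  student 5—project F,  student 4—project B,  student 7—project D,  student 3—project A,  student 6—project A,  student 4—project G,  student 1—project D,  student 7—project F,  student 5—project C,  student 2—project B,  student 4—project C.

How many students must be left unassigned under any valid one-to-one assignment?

One maximum matching: student 1–project D, student 2–project B, student 3–project E, student 4–project G, student 5–project C, student 6–project A, student 7–project F.
The set {student 1, student 2, student 3, student 4, student 5, student 6, student 7, student 8} has only 7 neighbours ({project A, project B, project C, project D, project E, project F, project G}), so by Hall's theorem at most 7 of the 8 students can be matched.
That matches 7 of the 8, leaving 1 unmatched; no matching can do better.

1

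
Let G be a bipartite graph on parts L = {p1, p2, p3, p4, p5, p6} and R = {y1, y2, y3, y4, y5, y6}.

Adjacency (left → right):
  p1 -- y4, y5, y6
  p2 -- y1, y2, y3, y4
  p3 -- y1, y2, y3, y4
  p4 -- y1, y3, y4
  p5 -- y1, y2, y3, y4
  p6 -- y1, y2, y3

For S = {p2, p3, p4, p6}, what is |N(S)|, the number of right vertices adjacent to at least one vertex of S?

4

The union of neighbours of {p2, p3, p4, p6} is {y1, y2, y3, y4}, which has 4 elements.
Since |N(S)| = 4 ≥ |S| = 4, Hall's condition holds for this subset.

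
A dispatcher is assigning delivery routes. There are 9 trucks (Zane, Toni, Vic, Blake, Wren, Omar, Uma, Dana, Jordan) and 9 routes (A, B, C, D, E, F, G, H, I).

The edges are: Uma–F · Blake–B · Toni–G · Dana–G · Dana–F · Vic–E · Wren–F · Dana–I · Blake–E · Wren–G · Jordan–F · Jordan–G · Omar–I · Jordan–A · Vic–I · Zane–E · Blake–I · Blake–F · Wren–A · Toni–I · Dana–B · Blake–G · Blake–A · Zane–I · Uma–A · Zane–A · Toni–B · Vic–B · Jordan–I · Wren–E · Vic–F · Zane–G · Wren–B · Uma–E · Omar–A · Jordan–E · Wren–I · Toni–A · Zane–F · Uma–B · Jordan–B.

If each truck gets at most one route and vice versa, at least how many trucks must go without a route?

3

A valid assignment of size 6: Zane–G, Toni–B, Vic–E, Blake–F, Wren–A, Omar–I.
The set {Zane, Toni, Vic, Blake, Wren, Omar, Uma, Dana, Jordan} has only 6 neighbours ({A, B, E, F, G, I}), so by Hall's theorem at most 6 of the 9 trucks can be matched.
That matches 6 of the 9, leaving 3 unmatched; no matching can do better.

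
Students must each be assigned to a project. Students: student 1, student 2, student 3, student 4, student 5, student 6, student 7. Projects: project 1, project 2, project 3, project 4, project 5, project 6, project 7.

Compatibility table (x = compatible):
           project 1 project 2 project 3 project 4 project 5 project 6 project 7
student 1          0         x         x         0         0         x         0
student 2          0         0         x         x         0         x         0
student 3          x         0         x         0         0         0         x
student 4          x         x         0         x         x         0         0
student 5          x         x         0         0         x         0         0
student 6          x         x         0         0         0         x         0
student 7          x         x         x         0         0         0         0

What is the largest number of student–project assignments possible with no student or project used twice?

7

For example, pair student 1–project 6, student 2–project 3, student 3–project 7, student 4–project 4, student 5–project 5, student 6–project 2, student 7–project 1.
All 7 students are matched, so no larger matching exists.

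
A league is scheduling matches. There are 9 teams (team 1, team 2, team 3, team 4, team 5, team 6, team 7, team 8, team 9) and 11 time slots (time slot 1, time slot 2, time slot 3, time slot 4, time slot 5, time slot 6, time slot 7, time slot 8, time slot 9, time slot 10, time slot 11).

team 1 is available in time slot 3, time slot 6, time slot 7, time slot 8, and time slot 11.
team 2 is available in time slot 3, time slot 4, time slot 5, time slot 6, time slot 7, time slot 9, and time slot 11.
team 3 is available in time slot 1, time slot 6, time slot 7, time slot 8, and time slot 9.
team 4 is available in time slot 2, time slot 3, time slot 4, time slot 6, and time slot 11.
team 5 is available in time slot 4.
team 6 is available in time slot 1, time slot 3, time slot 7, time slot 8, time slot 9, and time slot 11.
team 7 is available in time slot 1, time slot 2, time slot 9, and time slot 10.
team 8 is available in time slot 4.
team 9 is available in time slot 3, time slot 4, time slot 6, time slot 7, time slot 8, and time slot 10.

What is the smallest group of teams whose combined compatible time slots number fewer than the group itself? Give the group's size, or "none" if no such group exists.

2

Take S = {team 5, team 8}. Its neighbourhood is {time slot 4}, so |N(S)| = 1 < |S| = 2.
No single vertex violates Hall's condition since each has at least one neighbour, so 2 is the minimum.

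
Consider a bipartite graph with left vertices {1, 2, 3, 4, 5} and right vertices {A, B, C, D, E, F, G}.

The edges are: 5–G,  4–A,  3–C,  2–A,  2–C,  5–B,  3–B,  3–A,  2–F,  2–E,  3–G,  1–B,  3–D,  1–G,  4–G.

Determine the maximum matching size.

5

One maximum matching: 1-G, 2-E, 3-D, 4-A, 5-B.
This saturates every left vertex, so 5 is the maximum.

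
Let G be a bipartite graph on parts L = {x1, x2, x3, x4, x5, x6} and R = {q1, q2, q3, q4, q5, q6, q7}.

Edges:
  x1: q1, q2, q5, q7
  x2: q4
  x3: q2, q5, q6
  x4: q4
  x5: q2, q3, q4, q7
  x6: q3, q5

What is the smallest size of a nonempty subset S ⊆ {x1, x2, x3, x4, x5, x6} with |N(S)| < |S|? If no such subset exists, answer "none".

Take S = {x2, x4}. Its neighbourhood is {q4}, so |N(S)| = 1 < |S| = 2.
No single vertex violates Hall's condition since each has at least one neighbour, so 2 is the minimum.

2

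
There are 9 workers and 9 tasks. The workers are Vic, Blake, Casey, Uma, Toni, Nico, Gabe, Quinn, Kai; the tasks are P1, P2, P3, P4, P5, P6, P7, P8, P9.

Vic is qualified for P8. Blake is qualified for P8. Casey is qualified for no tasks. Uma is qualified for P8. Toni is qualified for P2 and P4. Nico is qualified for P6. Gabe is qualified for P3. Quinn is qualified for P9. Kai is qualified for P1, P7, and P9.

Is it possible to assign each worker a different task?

The set {Vic, Blake, Casey, Uma} has only 1 neighbour ({P8}), so by Hall's theorem at most 6 of the 9 workers can be matched.
Hence no matching covers every worker.

No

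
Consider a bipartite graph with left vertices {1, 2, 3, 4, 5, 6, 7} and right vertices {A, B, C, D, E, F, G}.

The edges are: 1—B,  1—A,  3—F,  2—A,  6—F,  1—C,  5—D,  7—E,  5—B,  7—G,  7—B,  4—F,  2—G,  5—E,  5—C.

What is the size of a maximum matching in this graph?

5

A valid assignment of size 5: 1→C, 2→G, 3→F, 5→E, 7→B.
The set {3, 4, 6} has only 1 neighbour ({F}), so by Hall's theorem at most 5 of the 7 left vertices can be matched.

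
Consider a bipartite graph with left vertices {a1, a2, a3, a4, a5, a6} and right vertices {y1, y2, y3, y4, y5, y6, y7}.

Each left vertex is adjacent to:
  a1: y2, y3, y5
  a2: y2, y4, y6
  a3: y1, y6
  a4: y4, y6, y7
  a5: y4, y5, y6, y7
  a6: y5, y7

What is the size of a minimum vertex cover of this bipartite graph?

The 6 edges a1–y3, a2–y2, a3–y1, a4–y6, a5–y4, a6–y7 form a matching, so any vertex cover needs at least 6 vertices (one per matched edge).
Conversely {a1, a2, a3, a4, a5, a6} meets every edge and has exactly 6 vertices, so 6 is optimal.

6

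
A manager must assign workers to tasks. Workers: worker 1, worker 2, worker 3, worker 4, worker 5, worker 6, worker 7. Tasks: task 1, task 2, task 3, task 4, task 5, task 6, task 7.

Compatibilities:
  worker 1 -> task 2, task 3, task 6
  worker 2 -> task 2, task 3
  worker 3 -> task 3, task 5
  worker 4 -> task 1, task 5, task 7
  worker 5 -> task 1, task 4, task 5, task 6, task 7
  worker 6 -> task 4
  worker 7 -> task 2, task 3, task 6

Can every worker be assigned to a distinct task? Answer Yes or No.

Yes

A valid assignment of size 7: worker 1–task 6, worker 2–task 3, worker 3–task 5, worker 4–task 7, worker 5–task 1, worker 6–task 4, worker 7–task 2.
All 7 workers are covered.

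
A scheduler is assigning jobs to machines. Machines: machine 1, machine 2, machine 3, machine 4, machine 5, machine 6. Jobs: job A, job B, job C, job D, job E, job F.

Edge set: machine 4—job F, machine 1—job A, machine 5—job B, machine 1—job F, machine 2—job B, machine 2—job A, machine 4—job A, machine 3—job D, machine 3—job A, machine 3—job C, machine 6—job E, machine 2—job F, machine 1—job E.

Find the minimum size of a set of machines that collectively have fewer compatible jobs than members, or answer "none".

5

Take S = {machine 1, machine 2, machine 4, machine 5, machine 6}. Its neighbourhood is {job A, job B, job E, job F}, so |N(S)| = 4 < |S| = 5.
Every subset of size less than 5 has at least as many neighbours as members, so 5 is the minimum.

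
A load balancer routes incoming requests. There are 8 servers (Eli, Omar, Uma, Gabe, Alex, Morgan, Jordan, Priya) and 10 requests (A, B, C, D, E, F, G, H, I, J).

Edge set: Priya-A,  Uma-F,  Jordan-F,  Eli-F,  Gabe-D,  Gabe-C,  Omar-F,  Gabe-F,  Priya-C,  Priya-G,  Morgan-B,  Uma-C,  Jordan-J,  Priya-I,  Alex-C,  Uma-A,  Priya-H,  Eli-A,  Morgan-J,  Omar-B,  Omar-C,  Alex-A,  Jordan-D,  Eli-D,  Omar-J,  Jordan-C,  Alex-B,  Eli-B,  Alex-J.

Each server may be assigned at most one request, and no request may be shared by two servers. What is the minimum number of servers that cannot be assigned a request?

1

A valid assignment of size 7: Eli-D, Omar-F, Uma-A, Gabe-C, Alex-J, Morgan-B, Priya-G.
The set {Eli, Omar, Uma, Gabe, Alex, Morgan, Jordan} has only 6 neighbours ({A, B, C, D, F, J}), so by Hall's theorem at most 7 of the 8 servers can be matched.
That matches 7 of the 8, leaving 1 unmatched; no matching can do better.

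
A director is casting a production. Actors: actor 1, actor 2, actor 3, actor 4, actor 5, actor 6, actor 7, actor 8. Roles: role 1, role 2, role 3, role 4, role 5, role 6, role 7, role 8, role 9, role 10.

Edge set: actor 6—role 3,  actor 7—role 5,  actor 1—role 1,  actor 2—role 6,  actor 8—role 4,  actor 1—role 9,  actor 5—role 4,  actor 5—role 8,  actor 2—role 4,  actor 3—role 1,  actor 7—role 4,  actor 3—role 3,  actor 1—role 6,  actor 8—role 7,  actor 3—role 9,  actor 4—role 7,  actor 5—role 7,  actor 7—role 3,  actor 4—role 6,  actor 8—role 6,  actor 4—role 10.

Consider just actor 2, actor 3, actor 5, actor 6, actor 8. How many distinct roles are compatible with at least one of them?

7

The union of neighbours of {actor 2, actor 3, actor 5, actor 6, actor 8} is {role 1, role 3, role 4, role 6, role 7, role 8, role 9}, which has 7 elements.
Since |N(S)| = 7 ≥ |S| = 5, Hall's condition holds for this subset.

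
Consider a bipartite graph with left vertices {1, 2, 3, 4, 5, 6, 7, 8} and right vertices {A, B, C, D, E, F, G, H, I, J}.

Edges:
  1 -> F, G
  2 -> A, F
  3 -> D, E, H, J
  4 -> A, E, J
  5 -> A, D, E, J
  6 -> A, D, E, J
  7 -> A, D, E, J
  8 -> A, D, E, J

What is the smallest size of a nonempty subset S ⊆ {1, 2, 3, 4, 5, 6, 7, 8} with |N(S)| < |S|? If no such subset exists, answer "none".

5

Take S = {4, 5, 6, 7, 8}. Its neighbourhood is {A, D, E, J}, so |N(S)| = 4 < |S| = 5.
Every subset of size less than 5 has at least as many neighbours as members, so 5 is the minimum.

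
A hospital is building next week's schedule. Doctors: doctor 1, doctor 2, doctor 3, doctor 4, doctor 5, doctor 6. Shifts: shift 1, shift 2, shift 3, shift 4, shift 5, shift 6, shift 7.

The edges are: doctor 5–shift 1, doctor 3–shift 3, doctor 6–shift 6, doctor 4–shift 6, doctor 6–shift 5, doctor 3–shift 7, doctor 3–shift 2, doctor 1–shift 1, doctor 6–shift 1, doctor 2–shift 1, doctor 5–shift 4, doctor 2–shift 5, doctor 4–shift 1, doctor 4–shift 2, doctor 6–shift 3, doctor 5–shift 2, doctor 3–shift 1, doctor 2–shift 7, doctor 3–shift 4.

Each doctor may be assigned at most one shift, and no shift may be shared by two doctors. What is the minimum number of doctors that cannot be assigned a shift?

0

A valid assignment of size 6: doctor 1–shift 1, doctor 2–shift 5, doctor 3–shift 7, doctor 4–shift 2, doctor 5–shift 4, doctor 6–shift 6.
All 6 doctors are matched, so no larger matching exists.
That matches 6 of the 6, leaving 0 unmatched; no matching can do better.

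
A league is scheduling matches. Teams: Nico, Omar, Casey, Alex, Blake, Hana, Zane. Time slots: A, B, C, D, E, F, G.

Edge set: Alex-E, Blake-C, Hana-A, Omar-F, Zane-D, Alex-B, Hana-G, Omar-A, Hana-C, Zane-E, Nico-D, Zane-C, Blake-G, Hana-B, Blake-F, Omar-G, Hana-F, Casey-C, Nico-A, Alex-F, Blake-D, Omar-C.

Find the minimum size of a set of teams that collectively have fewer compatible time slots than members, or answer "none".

A matching saturating every team exists, for instance Nico→A, Omar→F, Casey→C, Alex→B, Blake→D, Hana→G, Zane→E.
By Hall's marriage theorem, this means |N(S)| ≥ |S| for every subset S, so no violating subset exists.

none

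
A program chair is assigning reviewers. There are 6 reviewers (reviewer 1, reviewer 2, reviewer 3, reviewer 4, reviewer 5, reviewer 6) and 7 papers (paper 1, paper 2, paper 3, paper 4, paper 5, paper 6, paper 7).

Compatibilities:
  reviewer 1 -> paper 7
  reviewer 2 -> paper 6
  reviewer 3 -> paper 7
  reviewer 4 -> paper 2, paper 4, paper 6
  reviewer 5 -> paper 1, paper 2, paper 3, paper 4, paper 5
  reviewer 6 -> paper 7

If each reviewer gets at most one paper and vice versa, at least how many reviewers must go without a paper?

One maximum matching: reviewer 1-paper 7, reviewer 2-paper 6, reviewer 4-paper 4, reviewer 5-paper 2.
The set {reviewer 1, reviewer 3, reviewer 6} has only 1 neighbour ({paper 7}), so by Hall's theorem at most 4 of the 6 reviewers can be matched.
That matches 4 of the 6, leaving 2 unmatched; no matching can do better.

2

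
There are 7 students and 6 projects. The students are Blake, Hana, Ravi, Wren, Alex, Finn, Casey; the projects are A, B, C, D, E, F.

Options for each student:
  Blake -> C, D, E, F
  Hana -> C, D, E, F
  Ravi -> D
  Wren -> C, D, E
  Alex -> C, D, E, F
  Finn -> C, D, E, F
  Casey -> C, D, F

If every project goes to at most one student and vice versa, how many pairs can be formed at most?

For example, pair Blake–F, Hana–C, Ravi–D, Wren–E.
The set {Blake, Hana, Ravi, Wren, Alex, Finn, Casey} has only 4 neighbours ({C, D, E, F}), so by Hall's theorem at most 4 of the 7 students can be matched.

4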